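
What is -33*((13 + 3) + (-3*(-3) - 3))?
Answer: -726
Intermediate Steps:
-33*((13 + 3) + (-3*(-3) - 3)) = -33*(16 + (9 - 3)) = -33*(16 + 6) = -33*22 = -726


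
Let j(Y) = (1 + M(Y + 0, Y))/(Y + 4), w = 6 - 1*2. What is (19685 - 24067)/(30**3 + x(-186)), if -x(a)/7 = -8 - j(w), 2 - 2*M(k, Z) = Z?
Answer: -2191/13528 ≈ -0.16196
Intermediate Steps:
M(k, Z) = 1 - Z/2
w = 4 (w = 6 - 2 = 4)
j(Y) = (2 - Y/2)/(4 + Y) (j(Y) = (1 + (1 - Y/2))/(Y + 4) = (2 - Y/2)/(4 + Y))
x(a) = 56 (x(a) = -7*(-8 - (4 - 1*4)/(2*(4 + 4))) = -7*(-8 - (4 - 4)/(2*8)) = -7*(-8 - 0/(2*8)) = -7*(-8 - 1*0) = -7*(-8 + 0) = -7*(-8) = 56)
(19685 - 24067)/(30**3 + x(-186)) = (19685 - 24067)/(30**3 + 56) = -4382/(27000 + 56) = -4382/27056 = -4382*1/27056 = -2191/13528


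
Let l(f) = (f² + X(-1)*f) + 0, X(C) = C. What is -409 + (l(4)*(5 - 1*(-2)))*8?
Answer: 263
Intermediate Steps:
l(f) = f² - f (l(f) = (f² - f) + 0 = f² - f)
-409 + (l(4)*(5 - 1*(-2)))*8 = -409 + ((4*(-1 + 4))*(5 - 1*(-2)))*8 = -409 + ((4*3)*(5 + 2))*8 = -409 + (12*7)*8 = -409 + 84*8 = -409 + 672 = 263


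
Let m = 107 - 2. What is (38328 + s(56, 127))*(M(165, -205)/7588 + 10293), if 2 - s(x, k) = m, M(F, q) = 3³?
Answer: 2985499062975/7588 ≈ 3.9345e+8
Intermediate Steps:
M(F, q) = 27
m = 105
s(x, k) = -103 (s(x, k) = 2 - 1*105 = 2 - 105 = -103)
(38328 + s(56, 127))*(M(165, -205)/7588 + 10293) = (38328 - 103)*(27/7588 + 10293) = 38225*(27*(1/7588) + 10293) = 38225*(27/7588 + 10293) = 38225*(78103311/7588) = 2985499062975/7588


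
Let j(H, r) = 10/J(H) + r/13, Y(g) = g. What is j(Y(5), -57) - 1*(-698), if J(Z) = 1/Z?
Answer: 9667/13 ≈ 743.62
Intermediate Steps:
j(H, r) = 10*H + r/13 (j(H, r) = 10/(1/H) + r/13 = 10*H + r*(1/13) = 10*H + r/13)
j(Y(5), -57) - 1*(-698) = (10*5 + (1/13)*(-57)) - 1*(-698) = (50 - 57/13) + 698 = 593/13 + 698 = 9667/13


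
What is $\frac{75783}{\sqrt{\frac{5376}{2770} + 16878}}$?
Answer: $\frac{25261 \sqrt{32379524430}}{7792906} \approx 583.29$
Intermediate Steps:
$\frac{75783}{\sqrt{\frac{5376}{2770} + 16878}} = \frac{75783}{\sqrt{5376 \cdot \frac{1}{2770} + 16878}} = \frac{75783}{\sqrt{\frac{2688}{1385} + 16878}} = \frac{75783}{\sqrt{\frac{23378718}{1385}}} = \frac{75783}{\frac{1}{1385} \sqrt{32379524430}} = 75783 \frac{\sqrt{32379524430}}{23378718} = \frac{25261 \sqrt{32379524430}}{7792906}$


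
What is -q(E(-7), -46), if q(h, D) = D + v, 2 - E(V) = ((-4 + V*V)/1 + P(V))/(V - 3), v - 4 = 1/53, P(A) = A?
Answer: 2225/53 ≈ 41.981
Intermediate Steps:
v = 213/53 (v = 4 + 1/53 = 213/53 ≈ 4.0189)
E(V) = 2 - (-4 + V + V**2)/(-3 + V) (E(V) = 2 - ((-4 + V*V)/1 + V)/(V - 3) = 2 - ((-4 + V**2)*1 + V)/(-3 + V) = 2 - ((-4 + V**2) + V)/(-3 + V) = 2 - (-4 + V + V**2)/(-3 + V))
q(h, D) = 213/53 + D (q(h, D) = D + 213/53 = 213/53 + D)
-q(E(-7), -46) = -(213/53 - 46) = -1*(-2225/53) = 2225/53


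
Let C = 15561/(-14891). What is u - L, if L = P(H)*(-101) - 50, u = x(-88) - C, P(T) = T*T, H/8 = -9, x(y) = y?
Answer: 7796139047/14891 ≈ 5.2355e+5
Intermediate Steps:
C = -15561/14891 (C = 15561*(-1/14891) = -15561/14891 ≈ -1.0450)
H = -72 (H = 8*(-9) = -72)
P(T) = T**2
u = -1294847/14891 (u = -88 - 1*(-15561/14891) = -88 + 15561/14891 = -1294847/14891 ≈ -86.955)
L = -523634 (L = (-72)**2*(-101) - 50 = 5184*(-101) - 50 = -523584 - 50 = -523634)
u - L = -1294847/14891 - 1*(-523634) = -1294847/14891 + 523634 = 7796139047/14891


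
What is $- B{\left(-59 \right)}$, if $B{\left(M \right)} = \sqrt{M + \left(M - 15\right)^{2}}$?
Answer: $- \sqrt{5417} \approx -73.6$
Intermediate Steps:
$B{\left(M \right)} = \sqrt{M + \left(-15 + M\right)^{2}}$
$- B{\left(-59 \right)} = - \sqrt{-59 + \left(-15 - 59\right)^{2}} = - \sqrt{-59 + \left(-74\right)^{2}} = - \sqrt{-59 + 5476} = - \sqrt{5417}$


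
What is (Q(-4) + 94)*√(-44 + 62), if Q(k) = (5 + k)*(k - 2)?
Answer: 264*√2 ≈ 373.35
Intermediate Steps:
Q(k) = (-2 + k)*(5 + k) (Q(k) = (5 + k)*(-2 + k) = (-2 + k)*(5 + k))
(Q(-4) + 94)*√(-44 + 62) = ((-10 + (-4)² + 3*(-4)) + 94)*√(-44 + 62) = ((-10 + 16 - 12) + 94)*√18 = (-6 + 94)*(3*√2) = 88*(3*√2) = 264*√2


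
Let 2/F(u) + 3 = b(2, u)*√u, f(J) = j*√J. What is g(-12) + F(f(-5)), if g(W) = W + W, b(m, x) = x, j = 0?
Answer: -74/3 ≈ -24.667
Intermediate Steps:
f(J) = 0 (f(J) = 0*√J = 0)
g(W) = 2*W
F(u) = 2/(-3 + u^(3/2)) (F(u) = 2/(-3 + u*√u) = 2/(-3 + u^(3/2)))
g(-12) + F(f(-5)) = 2*(-12) + 2/(-3 + 0^(3/2)) = -24 + 2/(-3 + 0) = -24 + 2/(-3) = -24 + 2*(-⅓) = -24 - ⅔ = -74/3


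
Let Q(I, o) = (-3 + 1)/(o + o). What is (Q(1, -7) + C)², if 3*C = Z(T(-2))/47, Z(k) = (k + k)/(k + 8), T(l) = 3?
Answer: 281961/13097161 ≈ 0.021528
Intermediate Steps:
Z(k) = 2*k/(8 + k) (Z(k) = (2*k)/(8 + k) = 2*k/(8 + k))
Q(I, o) = -1/o (Q(I, o) = -2*1/(2*o) = -1/o)
C = 2/517 (C = ((2*3/(8 + 3))/47)/3 = ((2*3/11)*(1/47))/3 = ((2*3*(1/11))*(1/47))/3 = ((6/11)*(1/47))/3 = (⅓)*(6/517) = 2/517 ≈ 0.0038685)
(Q(1, -7) + C)² = (-1/(-7) + 2/517)² = (-1*(-⅐) + 2/517)² = (⅐ + 2/517)² = (531/3619)² = 281961/13097161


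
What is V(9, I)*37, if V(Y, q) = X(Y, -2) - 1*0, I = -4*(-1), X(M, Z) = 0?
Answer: 0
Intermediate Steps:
I = 4
V(Y, q) = 0 (V(Y, q) = 0 - 1*0 = 0 + 0 = 0)
V(9, I)*37 = 0*37 = 0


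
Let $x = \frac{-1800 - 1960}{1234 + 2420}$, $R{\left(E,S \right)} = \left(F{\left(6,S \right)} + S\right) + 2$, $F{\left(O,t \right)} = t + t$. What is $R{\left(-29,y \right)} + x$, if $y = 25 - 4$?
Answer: $\frac{116875}{1827} \approx 63.971$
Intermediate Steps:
$y = 21$ ($y = 25 - 4 = 21$)
$F{\left(O,t \right)} = 2 t$
$R{\left(E,S \right)} = 2 + 3 S$ ($R{\left(E,S \right)} = \left(2 S + S\right) + 2 = 3 S + 2 = 2 + 3 S$)
$x = - \frac{1880}{1827}$ ($x = - \frac{3760}{3654} = \left(-3760\right) \frac{1}{3654} = - \frac{1880}{1827} \approx -1.029$)
$R{\left(-29,y \right)} + x = \left(2 + 3 \cdot 21\right) - \frac{1880}{1827} = \left(2 + 63\right) - \frac{1880}{1827} = 65 - \frac{1880}{1827} = \frac{116875}{1827}$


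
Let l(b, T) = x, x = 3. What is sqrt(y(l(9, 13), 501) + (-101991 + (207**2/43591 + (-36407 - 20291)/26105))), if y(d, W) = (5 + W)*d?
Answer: 2*I*sqrt(32526368432781006793835)/1137943055 ≈ 316.98*I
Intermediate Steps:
l(b, T) = 3
y(d, W) = d*(5 + W)
sqrt(y(l(9, 13), 501) + (-101991 + (207**2/43591 + (-36407 - 20291)/26105))) = sqrt(3*(5 + 501) + (-101991 + (207**2/43591 + (-36407 - 20291)/26105))) = sqrt(3*506 + (-101991 + (42849*(1/43591) - 56698*1/26105))) = sqrt(1518 + (-101991 + (42849/43591 - 56698/26105))) = sqrt(1518 + (-101991 - 1352949373/1137943055)) = sqrt(1518 - 116061303071878/1137943055) = sqrt(-114333905514388/1137943055) = 2*I*sqrt(32526368432781006793835)/1137943055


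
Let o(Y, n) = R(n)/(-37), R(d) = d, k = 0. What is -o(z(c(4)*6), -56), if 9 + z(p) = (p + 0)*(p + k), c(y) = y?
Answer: -56/37 ≈ -1.5135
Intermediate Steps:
z(p) = -9 + p² (z(p) = -9 + (p + 0)*(p + 0) = -9 + p*p = -9 + p²)
o(Y, n) = -n/37 (o(Y, n) = n/(-37) = n*(-1/37) = -n/37)
-o(z(c(4)*6), -56) = -(-1)*(-56)/37 = -1*56/37 = -56/37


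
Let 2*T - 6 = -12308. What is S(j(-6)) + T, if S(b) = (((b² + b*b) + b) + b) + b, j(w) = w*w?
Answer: -3451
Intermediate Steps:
T = -6151 (T = 3 + (½)*(-12308) = 3 - 6154 = -6151)
j(w) = w²
S(b) = 2*b² + 3*b (S(b) = (((b² + b²) + b) + b) + b = ((2*b² + b) + b) + b = ((b + 2*b²) + b) + b = (2*b + 2*b²) + b = 2*b² + 3*b)
S(j(-6)) + T = (-6)²*(3 + 2*(-6)²) - 6151 = 36*(3 + 2*36) - 6151 = 36*(3 + 72) - 6151 = 36*75 - 6151 = 2700 - 6151 = -3451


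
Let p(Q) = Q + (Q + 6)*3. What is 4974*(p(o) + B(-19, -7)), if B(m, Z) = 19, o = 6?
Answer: 303414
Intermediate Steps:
p(Q) = 18 + 4*Q (p(Q) = Q + (6 + Q)*3 = Q + (18 + 3*Q) = 18 + 4*Q)
4974*(p(o) + B(-19, -7)) = 4974*((18 + 4*6) + 19) = 4974*((18 + 24) + 19) = 4974*(42 + 19) = 4974*61 = 303414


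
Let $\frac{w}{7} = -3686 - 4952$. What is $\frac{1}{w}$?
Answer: $- \frac{1}{60466} \approx -1.6538 \cdot 10^{-5}$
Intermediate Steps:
$w = -60466$ ($w = 7 \left(-3686 - 4952\right) = 7 \left(-8638\right) = -60466$)
$\frac{1}{w} = \frac{1}{-60466} = - \frac{1}{60466}$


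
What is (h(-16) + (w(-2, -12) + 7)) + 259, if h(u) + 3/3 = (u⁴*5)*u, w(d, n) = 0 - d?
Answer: -5242613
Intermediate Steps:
w(d, n) = -d
h(u) = -1 + 5*u⁵ (h(u) = -1 + (u⁴*5)*u = -1 + (5*u⁴)*u = -1 + 5*u⁵)
(h(-16) + (w(-2, -12) + 7)) + 259 = ((-1 + 5*(-16)⁵) + (-1*(-2) + 7)) + 259 = ((-1 + 5*(-1048576)) + (2 + 7)) + 259 = ((-1 - 5242880) + 9) + 259 = (-5242881 + 9) + 259 = -5242872 + 259 = -5242613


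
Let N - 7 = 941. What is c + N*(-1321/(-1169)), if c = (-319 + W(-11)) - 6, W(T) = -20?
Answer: 849003/1169 ≈ 726.26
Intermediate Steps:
N = 948 (N = 7 + 941 = 948)
c = -345 (c = (-319 - 20) - 6 = -339 - 6 = -345)
c + N*(-1321/(-1169)) = -345 + 948*(-1321/(-1169)) = -345 + 948*(-1321*(-1/1169)) = -345 + 948*(1321/1169) = -345 + 1252308/1169 = 849003/1169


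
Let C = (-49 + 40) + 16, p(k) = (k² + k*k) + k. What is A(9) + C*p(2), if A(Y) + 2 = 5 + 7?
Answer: 80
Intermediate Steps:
A(Y) = 10 (A(Y) = -2 + (5 + 7) = -2 + 12 = 10)
p(k) = k + 2*k² (p(k) = (k² + k²) + k = 2*k² + k = k + 2*k²)
C = 7 (C = -9 + 16 = 7)
A(9) + C*p(2) = 10 + 7*(2*(1 + 2*2)) = 10 + 7*(2*(1 + 4)) = 10 + 7*(2*5) = 10 + 7*10 = 10 + 70 = 80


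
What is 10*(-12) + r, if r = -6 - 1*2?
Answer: -128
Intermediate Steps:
r = -8 (r = -6 - 2 = -8)
10*(-12) + r = 10*(-12) - 8 = -120 - 8 = -128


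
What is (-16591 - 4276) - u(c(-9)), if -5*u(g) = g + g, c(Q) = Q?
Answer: -104353/5 ≈ -20871.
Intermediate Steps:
u(g) = -2*g/5 (u(g) = -(g + g)/5 = -2*g/5)
(-16591 - 4276) - u(c(-9)) = (-16591 - 4276) - (-2)*(-9)/5 = -20867 - 1*18/5 = -20867 - 18/5 = -104353/5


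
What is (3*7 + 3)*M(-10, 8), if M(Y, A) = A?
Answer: 192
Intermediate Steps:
(3*7 + 3)*M(-10, 8) = (3*7 + 3)*8 = (21 + 3)*8 = 24*8 = 192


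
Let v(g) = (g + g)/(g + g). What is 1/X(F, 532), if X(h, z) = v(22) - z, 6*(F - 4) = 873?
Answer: -1/531 ≈ -0.0018832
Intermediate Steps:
v(g) = 1 (v(g) = (2*g)/((2*g)) = (2*g)*(1/(2*g)) = 1)
F = 299/2 (F = 4 + (⅙)*873 = 4 + 291/2 = 299/2 ≈ 149.50)
X(h, z) = 1 - z
1/X(F, 532) = 1/(1 - 1*532) = 1/(1 - 532) = 1/(-531) = -1/531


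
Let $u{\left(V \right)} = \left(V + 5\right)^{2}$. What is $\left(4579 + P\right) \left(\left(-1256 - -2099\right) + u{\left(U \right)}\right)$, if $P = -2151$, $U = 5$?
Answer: $2289604$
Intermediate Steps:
$u{\left(V \right)} = \left(5 + V\right)^{2}$
$\left(4579 + P\right) \left(\left(-1256 - -2099\right) + u{\left(U \right)}\right) = \left(4579 - 2151\right) \left(\left(-1256 - -2099\right) + \left(5 + 5\right)^{2}\right) = 2428 \left(\left(-1256 + 2099\right) + 10^{2}\right) = 2428 \left(843 + 100\right) = 2428 \cdot 943 = 2289604$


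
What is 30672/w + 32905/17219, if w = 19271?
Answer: 1162253423/331827349 ≈ 3.5026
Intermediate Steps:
30672/w + 32905/17219 = 30672/19271 + 32905/17219 = 1162253423/331827349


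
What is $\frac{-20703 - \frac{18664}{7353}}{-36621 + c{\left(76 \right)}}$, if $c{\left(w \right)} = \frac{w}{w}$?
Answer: $\frac{152247823}{269266860} \approx 0.56542$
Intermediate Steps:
$c{\left(w \right)} = 1$
$\frac{-20703 - \frac{18664}{7353}}{-36621 + c{\left(76 \right)}} = \frac{-20703 - \frac{18664}{7353}}{-36621 + 1} = \frac{-20703 - \frac{18664}{7353}}{-36620} = \left(-20703 - \frac{18664}{7353}\right) \left(- \frac{1}{36620}\right) = \left(- \frac{152247823}{7353}\right) \left(- \frac{1}{36620}\right) = \frac{152247823}{269266860}$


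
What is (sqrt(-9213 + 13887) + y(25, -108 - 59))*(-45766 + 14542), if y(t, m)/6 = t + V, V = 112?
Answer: -25666128 - 31224*sqrt(4674) ≈ -2.7801e+7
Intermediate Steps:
y(t, m) = 672 + 6*t (y(t, m) = 6*(t + 112) = 6*(112 + t) = 672 + 6*t)
(sqrt(-9213 + 13887) + y(25, -108 - 59))*(-45766 + 14542) = (sqrt(-9213 + 13887) + (672 + 6*25))*(-45766 + 14542) = (sqrt(4674) + (672 + 150))*(-31224) = (sqrt(4674) + 822)*(-31224) = (822 + sqrt(4674))*(-31224) = -25666128 - 31224*sqrt(4674)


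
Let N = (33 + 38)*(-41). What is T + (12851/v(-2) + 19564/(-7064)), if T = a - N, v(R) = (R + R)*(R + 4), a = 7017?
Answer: 58764395/7064 ≈ 8318.9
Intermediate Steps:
v(R) = 2*R*(4 + R) (v(R) = (2*R)*(4 + R) = 2*R*(4 + R))
N = -2911 (N = 71*(-41) = -2911)
T = 9928 (T = 7017 - 1*(-2911) = 7017 + 2911 = 9928)
T + (12851/v(-2) + 19564/(-7064)) = 9928 + (12851/((2*(-2)*(4 - 2))) + 19564/(-7064)) = 9928 + (12851/((2*(-2)*2)) + 19564*(-1/7064)) = 9928 + (12851/(-8) - 4891/1766) = 9928 + (12851*(-1/8) - 4891/1766) = 9928 + (-12851/8 - 4891/1766) = 9928 - 11366997/7064 = 58764395/7064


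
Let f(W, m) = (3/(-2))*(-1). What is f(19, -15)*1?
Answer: 3/2 ≈ 1.5000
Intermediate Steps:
f(W, m) = 3/2 (f(W, m) = (3*(-1/2))*(-1) = -3/2*(-1) = 3/2)
f(19, -15)*1 = (3/2)*1 = 3/2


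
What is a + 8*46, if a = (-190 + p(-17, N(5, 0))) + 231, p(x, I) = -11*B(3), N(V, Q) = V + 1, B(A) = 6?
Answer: 343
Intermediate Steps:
N(V, Q) = 1 + V
p(x, I) = -66 (p(x, I) = -11*6 = -66)
a = -25 (a = (-190 - 66) + 231 = -256 + 231 = -25)
a + 8*46 = -25 + 8*46 = -25 + 368 = 343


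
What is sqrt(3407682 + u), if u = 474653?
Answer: sqrt(3882335) ≈ 1970.4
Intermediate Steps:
sqrt(3407682 + u) = sqrt(3407682 + 474653) = sqrt(3882335)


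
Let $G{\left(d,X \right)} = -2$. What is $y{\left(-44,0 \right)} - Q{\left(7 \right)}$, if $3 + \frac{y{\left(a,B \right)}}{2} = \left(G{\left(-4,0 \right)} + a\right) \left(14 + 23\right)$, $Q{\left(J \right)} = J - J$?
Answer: $-3410$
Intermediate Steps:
$Q{\left(J \right)} = 0$
$y{\left(a,B \right)} = -154 + 74 a$ ($y{\left(a,B \right)} = -6 + 2 \left(-2 + a\right) \left(14 + 23\right) = -6 + 2 \left(-2 + a\right) 37 = -6 + 2 \left(-74 + 37 a\right) = -6 + \left(-148 + 74 a\right) = -154 + 74 a$)
$y{\left(-44,0 \right)} - Q{\left(7 \right)} = \left(-154 + 74 \left(-44\right)\right) - 0 = \left(-154 - 3256\right) + 0 = -3410 + 0 = -3410$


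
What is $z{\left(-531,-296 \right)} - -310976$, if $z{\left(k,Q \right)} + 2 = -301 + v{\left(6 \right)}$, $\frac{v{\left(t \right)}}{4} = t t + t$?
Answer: $310841$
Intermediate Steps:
$v{\left(t \right)} = 4 t + 4 t^{2}$ ($v{\left(t \right)} = 4 \left(t t + t\right) = 4 \left(t^{2} + t\right) = 4 \left(t + t^{2}\right) = 4 t + 4 t^{2}$)
$z{\left(k,Q \right)} = -135$ ($z{\left(k,Q \right)} = -2 - \left(301 - 24 \left(1 + 6\right)\right) = -2 - \left(301 - 168\right) = -2 + \left(-301 + 168\right) = -2 - 133 = -135$)
$z{\left(-531,-296 \right)} - -310976 = -135 - -310976 = -135 + 310976 = 310841$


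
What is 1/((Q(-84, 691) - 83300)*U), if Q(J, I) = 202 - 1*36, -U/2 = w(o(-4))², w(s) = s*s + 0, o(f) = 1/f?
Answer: 64/41567 ≈ 0.0015397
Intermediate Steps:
o(f) = 1/f
w(s) = s² (w(s) = s² + 0 = s²)
U = -1/128 (U = -2*((1/(-4))²)² = -2*((-¼)²)² = -2*(1/16)² = -2*1/256 = -1/128 ≈ -0.0078125)
Q(J, I) = 166 (Q(J, I) = 202 - 36 = 166)
1/((Q(-84, 691) - 83300)*U) = 1/((166 - 83300)*(-1/128)) = -128/(-83134) = -1/83134*(-128) = 64/41567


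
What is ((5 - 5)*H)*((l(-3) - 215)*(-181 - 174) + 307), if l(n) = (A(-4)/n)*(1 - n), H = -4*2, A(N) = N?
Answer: 0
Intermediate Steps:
H = -8
l(n) = -4*(1 - n)/n (l(n) = (-4/n)*(1 - n) = -4*(1 - n)/n)
((5 - 5)*H)*((l(-3) - 215)*(-181 - 174) + 307) = ((5 - 5)*(-8))*(((4 - 4/(-3)) - 215)*(-181 - 174) + 307) = (0*(-8))*(((4 - 4*(-⅓)) - 215)*(-355) + 307) = 0*(((4 + 4/3) - 215)*(-355) + 307) = 0*((16/3 - 215)*(-355) + 307) = 0*(-629/3*(-355) + 307) = 0*(223295/3 + 307) = 0*(224216/3) = 0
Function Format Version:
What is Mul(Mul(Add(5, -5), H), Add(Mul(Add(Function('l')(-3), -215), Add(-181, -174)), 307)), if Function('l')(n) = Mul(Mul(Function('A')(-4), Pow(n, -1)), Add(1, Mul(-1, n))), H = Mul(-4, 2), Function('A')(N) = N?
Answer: 0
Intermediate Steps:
H = -8
Function('l')(n) = Mul(-4, Pow(n, -1), Add(1, Mul(-1, n))) (Function('l')(n) = Mul(Mul(-4, Pow(n, -1)), Add(1, Mul(-1, n))) = Mul(-4, Pow(n, -1), Add(1, Mul(-1, n))))
Mul(Mul(Add(5, -5), H), Add(Mul(Add(Function('l')(-3), -215), Add(-181, -174)), 307)) = Mul(Mul(Add(5, -5), -8), Add(Mul(Add(Add(4, Mul(-4, Pow(-3, -1))), -215), Add(-181, -174)), 307)) = Mul(Mul(0, -8), Add(Mul(Add(Add(4, Mul(-4, Rational(-1, 3))), -215), -355), 307)) = Mul(0, Add(Mul(Add(Add(4, Rational(4, 3)), -215), -355), 307)) = Mul(0, Add(Mul(Add(Rational(16, 3), -215), -355), 307)) = Mul(0, Add(Mul(Rational(-629, 3), -355), 307)) = Mul(0, Add(Rational(223295, 3), 307)) = Mul(0, Rational(224216, 3)) = 0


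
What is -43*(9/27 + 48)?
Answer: -6235/3 ≈ -2078.3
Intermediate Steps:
-43*(9/27 + 48) = -43*(9*(1/27) + 48) = -43*(⅓ + 48) = -43*145/3 = -6235/3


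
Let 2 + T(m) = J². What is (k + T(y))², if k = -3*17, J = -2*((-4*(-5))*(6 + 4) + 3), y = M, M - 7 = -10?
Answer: 27153437089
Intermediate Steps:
M = -3 (M = 7 - 10 = -3)
y = -3
J = -406 (J = -2*(20*10 + 3) = -2*(200 + 3) = -2*203 = -406)
T(m) = 164834 (T(m) = -2 + (-406)² = -2 + 164836 = 164834)
k = -51
(k + T(y))² = (-51 + 164834)² = 164783² = 27153437089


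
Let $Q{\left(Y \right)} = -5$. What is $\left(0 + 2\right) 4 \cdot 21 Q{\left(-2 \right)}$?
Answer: $-840$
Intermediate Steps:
$\left(0 + 2\right) 4 \cdot 21 Q{\left(-2 \right)} = \left(0 + 2\right) 4 \cdot 21 \left(-5\right) = 2 \cdot 4 \cdot 21 \left(-5\right) = 8 \cdot 21 \left(-5\right) = 168 \left(-5\right) = -840$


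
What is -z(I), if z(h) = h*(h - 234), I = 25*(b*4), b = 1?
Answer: 13400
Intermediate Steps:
I = 100 (I = 25*(1*4) = 25*4 = 100)
z(h) = h*(-234 + h)
-z(I) = -100*(-234 + 100) = -100*(-134) = -1*(-13400) = 13400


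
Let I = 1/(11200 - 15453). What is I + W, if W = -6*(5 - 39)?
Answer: 867611/4253 ≈ 204.00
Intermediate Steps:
I = -1/4253 (I = 1/(-4253) = -1/4253 ≈ -0.00023513)
W = 204 (W = -6*(-34) = 204)
I + W = -1/4253 + 204 = 867611/4253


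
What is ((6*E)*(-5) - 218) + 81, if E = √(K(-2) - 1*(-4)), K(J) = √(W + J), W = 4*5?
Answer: -137 - 30*√(4 + 3*√2) ≈ -223.13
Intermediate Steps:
W = 20
K(J) = √(20 + J)
E = √(4 + 3*√2) (E = √(√(20 - 2) - 1*(-4)) = √(√18 + 4) = √(3*√2 + 4) = √(4 + 3*√2) ≈ 2.8710)
((6*E)*(-5) - 218) + 81 = ((6*√(4 + 3*√2))*(-5) - 218) + 81 = (-30*√(4 + 3*√2) - 218) + 81 = (-218 - 30*√(4 + 3*√2)) + 81 = -137 - 30*√(4 + 3*√2)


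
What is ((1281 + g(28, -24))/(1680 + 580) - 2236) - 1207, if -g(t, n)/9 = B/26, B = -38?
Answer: -25284629/7345 ≈ -3442.4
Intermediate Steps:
g(t, n) = 171/13 (g(t, n) = -(-342)/26 = -9*(-19/13) = 171/13)
((1281 + g(28, -24))/(1680 + 580) - 2236) - 1207 = ((1281 + 171/13)/(1680 + 580) - 2236) - 1207 = ((16824/13)/2260 - 2236) - 1207 = ((16824/13)*(1/2260) - 2236) - 1207 = (4206/7345 - 2236) - 1207 = -16419214/7345 - 1207 = -25284629/7345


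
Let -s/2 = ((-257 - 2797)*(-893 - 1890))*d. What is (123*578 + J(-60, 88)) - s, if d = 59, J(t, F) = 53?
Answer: 1002986423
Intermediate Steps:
s = -1002915276 (s = -2*(-257 - 2797)*(-893 - 1890)*59 = -2*(-3054*(-2783))*59 = -16998564*59 = -2*501457638 = -1002915276)
(123*578 + J(-60, 88)) - s = (123*578 + 53) - 1*(-1002915276) = (71094 + 53) + 1002915276 = 71147 + 1002915276 = 1002986423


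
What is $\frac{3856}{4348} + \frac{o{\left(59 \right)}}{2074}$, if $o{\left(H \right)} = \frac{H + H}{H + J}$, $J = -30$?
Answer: $\frac{29054505}{32689351} \approx 0.88881$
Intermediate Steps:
$o{\left(H \right)} = \frac{2 H}{-30 + H}$ ($o{\left(H \right)} = \frac{H + H}{H - 30} = \frac{2 H}{-30 + H}$)
$\frac{3856}{4348} + \frac{o{\left(59 \right)}}{2074} = \frac{3856}{4348} + \frac{2 \cdot 59 \frac{1}{-30 + 59}}{2074} = 3856 \cdot \frac{1}{4348} + 2 \cdot 59 \cdot \frac{1}{29} \cdot \frac{1}{2074} = \frac{964}{1087} + 2 \cdot 59 \cdot \frac{1}{29} \cdot \frac{1}{2074} = \frac{964}{1087} + \frac{118}{29} \cdot \frac{1}{2074} = \frac{964}{1087} + \frac{59}{30073} = \frac{29054505}{32689351}$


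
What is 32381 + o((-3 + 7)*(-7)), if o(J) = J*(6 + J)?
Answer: 32997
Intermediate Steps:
32381 + o((-3 + 7)*(-7)) = 32381 + ((-3 + 7)*(-7))*(6 + (-3 + 7)*(-7)) = 32381 + (4*(-7))*(6 + 4*(-7)) = 32381 - 28*(6 - 28) = 32381 - 28*(-22) = 32381 + 616 = 32997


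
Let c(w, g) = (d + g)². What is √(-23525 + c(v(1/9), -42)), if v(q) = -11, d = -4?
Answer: I*√21409 ≈ 146.32*I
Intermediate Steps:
c(w, g) = (-4 + g)²
√(-23525 + c(v(1/9), -42)) = √(-23525 + (-4 - 42)²) = √(-23525 + (-46)²) = √(-23525 + 2116) = √(-21409) = I*√21409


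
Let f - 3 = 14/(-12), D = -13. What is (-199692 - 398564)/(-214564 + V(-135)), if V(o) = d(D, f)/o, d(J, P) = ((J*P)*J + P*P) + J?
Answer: 2907524160/1042791847 ≈ 2.7882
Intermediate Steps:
f = 11/6 (f = 3 + 14/(-12) = 3 + 14*(-1/12) = 3 - 7/6 = 11/6 ≈ 1.8333)
d(J, P) = J + P² + P*J² (d(J, P) = (P*J² + P²) + J = (P² + P*J²) + J = J + P² + P*J²)
V(o) = 10807/(36*o) (V(o) = (-13 + (11/6)² + (11/6)*(-13)²)/o = (-13 + 121/36 + (11/6)*169)/o = (-13 + 121/36 + 1859/6)/o = 10807/(36*o))
(-199692 - 398564)/(-214564 + V(-135)) = (-199692 - 398564)/(-214564 + (10807/36)/(-135)) = -598256/(-214564 + (10807/36)*(-1/135)) = -598256/(-214564 - 10807/4860) = -598256/(-1042791847/4860) = -598256*(-4860/1042791847) = 2907524160/1042791847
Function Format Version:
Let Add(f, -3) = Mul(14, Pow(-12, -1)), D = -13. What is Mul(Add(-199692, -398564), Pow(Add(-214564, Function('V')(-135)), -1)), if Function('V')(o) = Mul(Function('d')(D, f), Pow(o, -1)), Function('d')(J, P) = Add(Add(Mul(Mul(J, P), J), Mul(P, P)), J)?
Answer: Rational(2907524160, 1042791847) ≈ 2.7882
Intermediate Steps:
f = Rational(11, 6) (f = Add(3, Mul(14, Pow(-12, -1))) = Add(3, Mul(14, Rational(-1, 12))) = Add(3, Rational(-7, 6)) = Rational(11, 6) ≈ 1.8333)
Function('d')(J, P) = Add(J, Pow(P, 2), Mul(P, Pow(J, 2))) (Function('d')(J, P) = Add(Add(Mul(P, Pow(J, 2)), Pow(P, 2)), J) = Add(Add(Pow(P, 2), Mul(P, Pow(J, 2))), J) = Add(J, Pow(P, 2), Mul(P, Pow(J, 2))))
Function('V')(o) = Mul(Rational(10807, 36), Pow(o, -1)) (Function('V')(o) = Mul(Add(-13, Pow(Rational(11, 6), 2), Mul(Rational(11, 6), Pow(-13, 2))), Pow(o, -1)) = Mul(Add(-13, Rational(121, 36), Mul(Rational(11, 6), 169)), Pow(o, -1)) = Mul(Add(-13, Rational(121, 36), Rational(1859, 6)), Pow(o, -1)) = Mul(Rational(10807, 36), Pow(o, -1)))
Mul(Add(-199692, -398564), Pow(Add(-214564, Function('V')(-135)), -1)) = Mul(Add(-199692, -398564), Pow(Add(-214564, Mul(Rational(10807, 36), Pow(-135, -1))), -1)) = Mul(-598256, Pow(Add(-214564, Mul(Rational(10807, 36), Rational(-1, 135))), -1)) = Mul(-598256, Pow(Add(-214564, Rational(-10807, 4860)), -1)) = Mul(-598256, Pow(Rational(-1042791847, 4860), -1)) = Mul(-598256, Rational(-4860, 1042791847)) = Rational(2907524160, 1042791847)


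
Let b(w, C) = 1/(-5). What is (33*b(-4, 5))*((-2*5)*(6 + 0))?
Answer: 396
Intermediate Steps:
b(w, C) = -⅕
(33*b(-4, 5))*((-2*5)*(6 + 0)) = (33*(-⅕))*((-2*5)*(6 + 0)) = -(-66)*6 = -33/5*(-60) = 396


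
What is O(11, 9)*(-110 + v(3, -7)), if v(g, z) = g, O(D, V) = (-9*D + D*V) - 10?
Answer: 1070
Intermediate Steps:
O(D, V) = -10 - 9*D + D*V
O(11, 9)*(-110 + v(3, -7)) = (-10 - 9*11 + 11*9)*(-110 + 3) = (-10 - 99 + 99)*(-107) = -10*(-107) = 1070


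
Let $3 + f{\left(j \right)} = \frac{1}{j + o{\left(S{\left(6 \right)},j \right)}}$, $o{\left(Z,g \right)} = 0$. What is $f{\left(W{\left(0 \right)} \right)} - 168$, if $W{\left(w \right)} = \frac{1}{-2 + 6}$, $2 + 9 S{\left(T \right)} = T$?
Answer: $-167$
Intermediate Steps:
$S{\left(T \right)} = - \frac{2}{9} + \frac{T}{9}$
$W{\left(w \right)} = \frac{1}{4}$
$f{\left(j \right)} = -3 + \frac{1}{j}$ ($f{\left(j \right)} = -3 + \frac{1}{j + 0} = -3 + \frac{1}{j}$)
$f{\left(W{\left(0 \right)} \right)} - 168 = \left(-3 + \frac{1}{\frac{1}{4}}\right) - 168 = \left(-3 + 4\right) - 168 = 1 - 168 = -167$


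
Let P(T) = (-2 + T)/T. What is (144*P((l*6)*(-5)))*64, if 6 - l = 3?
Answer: 47104/5 ≈ 9420.8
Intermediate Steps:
l = 3 (l = 6 - 1*3 = 6 - 3 = 3)
P(T) = (-2 + T)/T
(144*P((l*6)*(-5)))*64 = (144*((-2 + (3*6)*(-5))/(((3*6)*(-5)))))*64 = (144*((-2 + 18*(-5))/((18*(-5)))))*64 = (144*((-2 - 90)/(-90)))*64 = (144*(-1/90*(-92)))*64 = (144*(46/45))*64 = (736/5)*64 = 47104/5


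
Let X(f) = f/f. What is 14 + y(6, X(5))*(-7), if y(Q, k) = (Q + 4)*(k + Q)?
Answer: -476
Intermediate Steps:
X(f) = 1
y(Q, k) = (4 + Q)*(Q + k)
14 + y(6, X(5))*(-7) = 14 + (6² + 4*6 + 4*1 + 6*1)*(-7) = 14 + (36 + 24 + 4 + 6)*(-7) = 14 + 70*(-7) = 14 - 490 = -476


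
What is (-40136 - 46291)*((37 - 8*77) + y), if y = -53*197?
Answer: 952425540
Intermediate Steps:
y = -10441
(-40136 - 46291)*((37 - 8*77) + y) = (-40136 - 46291)*((37 - 8*77) - 10441) = -86427*((37 - 616) - 10441) = -86427*(-579 - 10441) = -86427*(-11020) = 952425540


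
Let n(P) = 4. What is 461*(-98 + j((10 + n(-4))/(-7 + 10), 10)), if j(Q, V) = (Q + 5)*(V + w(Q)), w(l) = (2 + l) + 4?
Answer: 422276/9 ≈ 46920.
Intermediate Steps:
w(l) = 6 + l
j(Q, V) = (5 + Q)*(6 + Q + V) (j(Q, V) = (Q + 5)*(V + (6 + Q)) = (5 + Q)*(6 + Q + V))
461*(-98 + j((10 + n(-4))/(-7 + 10), 10)) = 461*(-98 + (30 + ((10 + 4)/(-7 + 10))² + 5*10 + 11*((10 + 4)/(-7 + 10)) + ((10 + 4)/(-7 + 10))*10)) = 461*(-98 + (30 + (14/3)² + 50 + 11*(14/3) + (14/3)*10)) = 461*(-98 + (30 + 196/9 + 50 + 154/3 + 140/3)) = 461*(-98 + 1798/9) = 461*(916/9) = 422276/9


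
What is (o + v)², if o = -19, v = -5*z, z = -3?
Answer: 16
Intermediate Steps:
v = 15 (v = -5*(-3) = 15)
(o + v)² = (-19 + 15)² = (-4)² = 16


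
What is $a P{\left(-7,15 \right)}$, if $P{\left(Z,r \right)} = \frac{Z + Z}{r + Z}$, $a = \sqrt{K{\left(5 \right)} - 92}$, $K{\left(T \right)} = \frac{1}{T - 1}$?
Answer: $- \frac{7 i \sqrt{367}}{8} \approx - 16.763 i$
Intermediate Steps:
$K{\left(T \right)} = \frac{1}{-1 + T}$
$a = \frac{i \sqrt{367}}{2}$ ($a = \sqrt{\frac{1}{-1 + 5} - 92} = \sqrt{\frac{1}{4} - 92} = \sqrt{- \frac{367}{4}} = \frac{i \sqrt{367}}{2} \approx 9.5786 i$)
$P{\left(Z,r \right)} = \frac{2 Z}{Z + r}$
$a P{\left(-7,15 \right)} = \frac{i \sqrt{367}}{2} \cdot 2 \left(-7\right) \frac{1}{-7 + 15} = \frac{i \sqrt{367}}{2} \cdot 2 \left(-7\right) \frac{1}{8} = \frac{i \sqrt{367}}{2} \left(- \frac{7}{4}\right) = - \frac{7 i \sqrt{367}}{8}$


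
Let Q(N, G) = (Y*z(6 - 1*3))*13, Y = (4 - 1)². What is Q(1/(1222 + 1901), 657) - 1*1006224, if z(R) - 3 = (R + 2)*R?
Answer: -1004118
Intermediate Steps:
Y = 9 (Y = 3² = 9)
z(R) = 3 + R*(2 + R) (z(R) = 3 + (R + 2)*R = 3 + (2 + R)*R = 3 + R*(2 + R))
Q(N, G) = 2106 (Q(N, G) = (9*(3 + (6 - 1*3)² + 2*(6 - 1*3)))*13 = (9*(3 + (6 - 3)² + 2*(6 - 3)))*13 = (9*(3 + 3² + 2*3))*13 = (9*(3 + 9 + 6))*13 = (9*18)*13 = 162*13 = 2106)
Q(1/(1222 + 1901), 657) - 1*1006224 = 2106 - 1*1006224 = 2106 - 1006224 = -1004118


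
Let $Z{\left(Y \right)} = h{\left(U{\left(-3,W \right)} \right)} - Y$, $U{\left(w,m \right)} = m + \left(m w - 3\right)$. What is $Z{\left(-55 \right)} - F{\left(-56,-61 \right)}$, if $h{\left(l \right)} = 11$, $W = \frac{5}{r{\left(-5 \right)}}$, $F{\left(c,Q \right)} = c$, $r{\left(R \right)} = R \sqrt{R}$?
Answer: $122$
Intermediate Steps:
$r{\left(R \right)} = R^{\frac{3}{2}}$
$W = \frac{i \sqrt{5}}{5}$ ($W = \frac{5}{\left(-5\right)^{\frac{3}{2}}} = \frac{5}{\left(-5\right) i \sqrt{5}} = 5 \frac{i \sqrt{5}}{25} = \frac{i \sqrt{5}}{5} \approx 0.44721 i$)
$U{\left(w,m \right)} = -3 + m + m w$ ($U{\left(w,m \right)} = m + \left(-3 + m w\right) = -3 + m + m w$)
$Z{\left(Y \right)} = 11 - Y$
$Z{\left(-55 \right)} - F{\left(-56,-61 \right)} = \left(11 - -55\right) - -56 = \left(11 + 55\right) + 56 = 66 + 56 = 122$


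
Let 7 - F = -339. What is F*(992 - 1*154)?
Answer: 289948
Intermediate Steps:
F = 346 (F = 7 - 1*(-339) = 7 + 339 = 346)
F*(992 - 1*154) = 346*(992 - 1*154) = 346*(992 - 154) = 346*838 = 289948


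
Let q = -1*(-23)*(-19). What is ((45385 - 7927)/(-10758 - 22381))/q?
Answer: 37458/14481743 ≈ 0.0025866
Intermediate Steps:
q = -437 (q = 23*(-19) = -437)
((45385 - 7927)/(-10758 - 22381))/q = ((45385 - 7927)/(-10758 - 22381))/(-437) = (37458/(-33139))*(-1/437) = (37458*(-1/33139))*(-1/437) = -37458/33139*(-1/437) = 37458/14481743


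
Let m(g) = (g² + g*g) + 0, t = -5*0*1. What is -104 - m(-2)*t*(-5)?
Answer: -104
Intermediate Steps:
t = 0 (t = 0*1 = 0)
m(g) = 2*g² (m(g) = (g² + g²) + 0 = 2*g² + 0 = 2*g²)
-104 - m(-2)*t*(-5) = -104 - (2*(-2)²)*0*(-5) = -104 - (2*4)*0*(-5) = -104 - 8*0*(-5) = -104 - 0*(-5) = -104 - 1*0 = -104 + 0 = -104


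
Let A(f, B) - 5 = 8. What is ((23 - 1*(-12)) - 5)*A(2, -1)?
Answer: 390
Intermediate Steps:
A(f, B) = 13 (A(f, B) = 5 + 8 = 13)
((23 - 1*(-12)) - 5)*A(2, -1) = ((23 - 1*(-12)) - 5)*13 = ((23 + 12) - 5)*13 = (35 - 5)*13 = 30*13 = 390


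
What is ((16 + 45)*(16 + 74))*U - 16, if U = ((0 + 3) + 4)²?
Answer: 268994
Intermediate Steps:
U = 49 (U = (3 + 4)² = 7² = 49)
((16 + 45)*(16 + 74))*U - 16 = ((16 + 45)*(16 + 74))*49 - 16 = (61*90)*49 - 16 = 5490*49 - 16 = 269010 - 16 = 268994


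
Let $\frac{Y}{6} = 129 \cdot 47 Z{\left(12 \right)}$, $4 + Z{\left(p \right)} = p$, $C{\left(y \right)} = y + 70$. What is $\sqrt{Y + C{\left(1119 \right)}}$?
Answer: $\sqrt{292213} \approx 540.57$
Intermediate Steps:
$C{\left(y \right)} = 70 + y$
$Z{\left(p \right)} = -4 + p$
$Y = 291024$ ($Y = 6 \cdot 129 \cdot 47 \left(-4 + 12\right) = 6 \cdot 6063 \cdot 8 = 6 \cdot 48504 = 291024$)
$\sqrt{Y + C{\left(1119 \right)}} = \sqrt{291024 + \left(70 + 1119\right)} = \sqrt{291024 + 1189} = \sqrt{292213}$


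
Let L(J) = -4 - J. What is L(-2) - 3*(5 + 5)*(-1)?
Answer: 28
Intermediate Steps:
L(-2) - 3*(5 + 5)*(-1) = (-4 - 1*(-2)) - 3*(5 + 5)*(-1) = (-4 + 2) - 30*(-1) = -2 - 3*(-10) = -2 + 30 = 28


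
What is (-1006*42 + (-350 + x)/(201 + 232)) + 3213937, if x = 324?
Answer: 1373339579/433 ≈ 3.1717e+6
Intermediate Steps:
(-1006*42 + (-350 + x)/(201 + 232)) + 3213937 = (-1006*42 + (-350 + 324)/(201 + 232)) + 3213937 = (-42252 - 26/433) + 3213937 = -18295142/433 + 3213937 = 1373339579/433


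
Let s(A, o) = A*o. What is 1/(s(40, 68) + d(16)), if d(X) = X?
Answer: 1/2736 ≈ 0.00036550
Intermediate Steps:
1/(s(40, 68) + d(16)) = 1/(40*68 + 16) = 1/(2720 + 16) = 1/2736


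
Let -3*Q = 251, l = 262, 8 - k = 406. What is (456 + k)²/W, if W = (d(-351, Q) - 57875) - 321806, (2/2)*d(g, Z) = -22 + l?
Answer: -3364/379441 ≈ -0.0088657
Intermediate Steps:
k = -398 (k = 8 - 1*406 = 8 - 406 = -398)
Q = -251/3 (Q = -⅓*251 = -251/3 ≈ -83.667)
d(g, Z) = 240 (d(g, Z) = -22 + 262 = 240)
W = -379441 (W = (240 - 57875) - 321806 = -57635 - 321806 = -379441)
(456 + k)²/W = (456 - 398)²/(-379441) = 58²*(-1/379441) = 3364*(-1/379441) = -3364/379441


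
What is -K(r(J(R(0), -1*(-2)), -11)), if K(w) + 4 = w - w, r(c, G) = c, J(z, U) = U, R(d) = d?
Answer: 4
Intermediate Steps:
K(w) = -4 (K(w) = -4 + (w - w) = -4 + 0 = -4)
-K(r(J(R(0), -1*(-2)), -11)) = -1*(-4) = 4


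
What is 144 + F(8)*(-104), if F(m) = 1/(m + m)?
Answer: 275/2 ≈ 137.50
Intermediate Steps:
F(m) = 1/(2*m)
144 + F(8)*(-104) = 144 + ((½)/8)*(-104) = 144 + ((½)*(⅛))*(-104) = 144 + (1/16)*(-104) = 144 - 13/2 = 275/2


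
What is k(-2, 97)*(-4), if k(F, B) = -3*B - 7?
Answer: 1192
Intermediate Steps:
k(F, B) = -7 - 3*B
k(-2, 97)*(-4) = (-7 - 3*97)*(-4) = (-7 - 291)*(-4) = -298*(-4) = 1192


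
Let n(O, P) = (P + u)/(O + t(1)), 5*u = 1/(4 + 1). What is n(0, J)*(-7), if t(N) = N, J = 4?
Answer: -707/25 ≈ -28.280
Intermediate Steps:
u = 1/25 (u = 1/(5*(4 + 1)) = (1/5)/5 = (1/5)*(1/5) = 1/25 ≈ 0.040000)
n(O, P) = (1/25 + P)/(1 + O) (n(O, P) = (P + 1/25)/(O + 1) = (1/25 + P)/(1 + O))
n(0, J)*(-7) = ((1/25 + 4)/(1 + 0))*(-7) = ((101/25)/1)*(-7) = (1*(101/25))*(-7) = (101/25)*(-7) = -707/25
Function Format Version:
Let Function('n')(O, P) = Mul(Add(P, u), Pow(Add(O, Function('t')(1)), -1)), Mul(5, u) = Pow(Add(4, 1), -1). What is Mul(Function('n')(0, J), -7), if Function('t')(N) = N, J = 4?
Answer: Rational(-707, 25) ≈ -28.280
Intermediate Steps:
u = Rational(1, 25) (u = Mul(Rational(1, 5), Pow(Add(4, 1), -1)) = Mul(Rational(1, 5), Pow(5, -1)) = Mul(Rational(1, 5), Rational(1, 5)) = Rational(1, 25) ≈ 0.040000)
Function('n')(O, P) = Mul(Pow(Add(1, O), -1), Add(Rational(1, 25), P)) (Function('n')(O, P) = Mul(Add(P, Rational(1, 25)), Pow(Add(O, 1), -1)) = Mul(Add(Rational(1, 25), P), Pow(Add(1, O), -1)) = Mul(Pow(Add(1, O), -1), Add(Rational(1, 25), P)))
Mul(Function('n')(0, J), -7) = Mul(Mul(Pow(Add(1, 0), -1), Add(Rational(1, 25), 4)), -7) = Mul(Mul(Pow(1, -1), Rational(101, 25)), -7) = Mul(Mul(1, Rational(101, 25)), -7) = Mul(Rational(101, 25), -7) = Rational(-707, 25)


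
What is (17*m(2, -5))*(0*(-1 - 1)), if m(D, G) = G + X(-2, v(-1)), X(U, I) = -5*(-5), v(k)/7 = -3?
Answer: 0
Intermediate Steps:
v(k) = -21 (v(k) = 7*(-3) = -21)
X(U, I) = 25
m(D, G) = 25 + G (m(D, G) = G + 25 = 25 + G)
(17*m(2, -5))*(0*(-1 - 1)) = (17*(25 - 5))*(0*(-1 - 1)) = (17*20)*(0*(-2)) = 340*0 = 0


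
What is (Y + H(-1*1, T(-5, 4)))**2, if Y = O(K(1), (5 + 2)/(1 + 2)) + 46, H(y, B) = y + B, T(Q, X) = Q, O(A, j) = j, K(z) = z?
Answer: 16129/9 ≈ 1792.1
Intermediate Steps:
H(y, B) = B + y
Y = 145/3 (Y = (5 + 2)/(1 + 2) + 46 = 7/3 + 46 = 145/3 ≈ 48.333)
(Y + H(-1*1, T(-5, 4)))**2 = (145/3 + (-5 - 1*1))**2 = (145/3 + (-5 - 1))**2 = (145/3 - 6)**2 = (127/3)**2 = 16129/9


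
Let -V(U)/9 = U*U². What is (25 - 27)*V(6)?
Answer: 3888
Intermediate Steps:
V(U) = -9*U³ (V(U) = -9*U*U² = -9*U³)
(25 - 27)*V(6) = (25 - 27)*(-9*6³) = -(-18)*216 = -2*(-1944) = 3888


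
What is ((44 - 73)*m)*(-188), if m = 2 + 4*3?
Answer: 76328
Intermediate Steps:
m = 14 (m = 2 + 12 = 14)
((44 - 73)*m)*(-188) = ((44 - 73)*14)*(-188) = -29*14*(-188) = -406*(-188) = 76328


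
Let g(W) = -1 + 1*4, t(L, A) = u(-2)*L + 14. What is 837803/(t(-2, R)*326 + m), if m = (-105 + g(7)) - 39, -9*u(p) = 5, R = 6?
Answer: 7540227/43067 ≈ 175.08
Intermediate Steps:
u(p) = -5/9 (u(p) = -⅑*5 = -5/9)
t(L, A) = 14 - 5*L/9 (t(L, A) = -5*L/9 + 14 = 14 - 5*L/9)
g(W) = 3 (g(W) = -1 + 4 = 3)
m = -141 (m = (-105 + 3) - 39 = -102 - 39 = -141)
837803/(t(-2, R)*326 + m) = 837803/((14 - 5/9*(-2))*326 - 141) = 837803/((14 + 10/9)*326 - 141) = 837803/((136/9)*326 - 141) = 837803/(44336/9 - 141) = 837803/(43067/9) = 837803*(9/43067) = 7540227/43067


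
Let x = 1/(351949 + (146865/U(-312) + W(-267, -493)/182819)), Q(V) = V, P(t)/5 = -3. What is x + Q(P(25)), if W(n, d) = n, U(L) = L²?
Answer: -2409010441308411/160600726508309 ≈ -15.000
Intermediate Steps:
P(t) = -15 (P(t) = 5*(-3) = -15)
x = 456316224/160600726508309 (x = 1/(351949 + (146865/((-312)²) - 267/182819)) = 1/(351949 + (146865/97344 - 267*1/182819)) = 1/(351949 + (146865*(1/97344) - 267/182819)) = 1/(351949 + (48955/32448 - 267/182819)) = 1/(351949 + 687787733/456316224) = 1/(160600726508309/456316224) = 456316224/160600726508309 ≈ 2.8413e-6)
x + Q(P(25)) = 456316224/160600726508309 - 15 = -2409010441308411/160600726508309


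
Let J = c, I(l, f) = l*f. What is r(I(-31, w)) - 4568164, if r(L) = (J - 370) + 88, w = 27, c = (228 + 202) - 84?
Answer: -4568100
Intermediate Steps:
c = 346 (c = 430 - 84 = 346)
I(l, f) = f*l
J = 346
r(L) = 64 (r(L) = (346 - 370) + 88 = -24 + 88 = 64)
r(I(-31, w)) - 4568164 = 64 - 4568164 = -4568100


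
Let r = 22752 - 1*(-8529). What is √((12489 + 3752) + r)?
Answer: √47522 ≈ 218.00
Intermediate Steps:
r = 31281 (r = 22752 + 8529 = 31281)
√((12489 + 3752) + r) = √((12489 + 3752) + 31281) = √(16241 + 31281) = √47522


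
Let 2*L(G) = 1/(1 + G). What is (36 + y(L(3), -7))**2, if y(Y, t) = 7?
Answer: 1849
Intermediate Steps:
L(G) = 1/(2*(1 + G))
(36 + y(L(3), -7))**2 = (36 + 7)**2 = 43**2 = 1849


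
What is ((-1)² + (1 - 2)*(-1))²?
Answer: 4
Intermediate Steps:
((-1)² + (1 - 2)*(-1))² = (1 - 1*(-1))² = (1 + 1)² = 2² = 4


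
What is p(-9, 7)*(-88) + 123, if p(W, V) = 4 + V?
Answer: -845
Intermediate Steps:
p(-9, 7)*(-88) + 123 = (4 + 7)*(-88) + 123 = 11*(-88) + 123 = -968 + 123 = -845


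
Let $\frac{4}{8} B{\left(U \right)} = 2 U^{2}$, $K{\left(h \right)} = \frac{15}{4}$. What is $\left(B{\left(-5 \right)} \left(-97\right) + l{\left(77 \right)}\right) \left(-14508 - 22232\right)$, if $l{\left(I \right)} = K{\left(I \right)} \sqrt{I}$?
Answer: $356378000 - 137775 \sqrt{77} \approx 3.5517 \cdot 10^{8}$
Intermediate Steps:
$K{\left(h \right)} = \frac{15}{4}$ ($K{\left(h \right)} = 15 \cdot \frac{1}{4} = \frac{15}{4}$)
$l{\left(I \right)} = \frac{15 \sqrt{I}}{4}$
$B{\left(U \right)} = 4 U^{2}$ ($B{\left(U \right)} = 2 \cdot 2 U^{2} = 4 U^{2}$)
$\left(B{\left(-5 \right)} \left(-97\right) + l{\left(77 \right)}\right) \left(-14508 - 22232\right) = \left(4 \left(-5\right)^{2} \left(-97\right) + \frac{15 \sqrt{77}}{4}\right) \left(-14508 - 22232\right) = \left(4 \cdot 25 \left(-97\right) + \frac{15 \sqrt{77}}{4}\right) \left(-14508 - 22232\right) = \left(100 \left(-97\right) + \frac{15 \sqrt{77}}{4}\right) \left(-36740\right) = \left(-9700 + \frac{15 \sqrt{77}}{4}\right) \left(-36740\right) = 356378000 - 137775 \sqrt{77}$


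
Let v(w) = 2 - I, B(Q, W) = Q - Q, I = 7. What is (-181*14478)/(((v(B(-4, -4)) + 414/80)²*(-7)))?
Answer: 4192828800/343 ≈ 1.2224e+7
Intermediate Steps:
B(Q, W) = 0
v(w) = -5 (v(w) = 2 - 1*7 = 2 - 7 = -5)
(-181*14478)/(((v(B(-4, -4)) + 414/80)²*(-7))) = (-181*14478)/(((-5 + 414/80)²*(-7))) = -2620518*(-1/(7*(-5 + 414*(1/80))²)) = -2620518*(-1/(7*(-5 + 207/40)²)) = -2620518/((7/40)²*(-7)) = -2620518/((49/1600)*(-7)) = -2620518/(-343/1600) = -2620518*(-1600/343) = 4192828800/343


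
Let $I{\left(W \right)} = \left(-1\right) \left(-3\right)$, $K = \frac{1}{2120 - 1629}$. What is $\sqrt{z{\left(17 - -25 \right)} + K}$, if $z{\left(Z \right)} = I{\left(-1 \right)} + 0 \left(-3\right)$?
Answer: $\frac{\sqrt{723734}}{491} \approx 1.7326$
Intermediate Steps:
$K = \frac{1}{491} \approx 0.0020367$
$I{\left(W \right)} = 3$
$z{\left(Z \right)} = 3$ ($z{\left(Z \right)} = 3 + 0 \left(-3\right) = 3 + 0 = 3$)
$\sqrt{z{\left(17 - -25 \right)} + K} = \sqrt{3 + \frac{1}{491}} = \sqrt{\frac{1474}{491}} = \frac{\sqrt{723734}}{491}$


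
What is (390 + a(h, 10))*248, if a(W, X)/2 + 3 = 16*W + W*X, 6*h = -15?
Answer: 62992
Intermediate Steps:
h = -5/2 (h = (1/6)*(-15) = -5/2 ≈ -2.5000)
a(W, X) = -6 + 32*W + 2*W*X (a(W, X) = -6 + 2*(16*W + W*X) = -6 + (32*W + 2*W*X) = -6 + 32*W + 2*W*X)
(390 + a(h, 10))*248 = (390 + (-6 + 32*(-5/2) + 2*(-5/2)*10))*248 = (390 + (-6 - 80 - 50))*248 = (390 - 136)*248 = 254*248 = 62992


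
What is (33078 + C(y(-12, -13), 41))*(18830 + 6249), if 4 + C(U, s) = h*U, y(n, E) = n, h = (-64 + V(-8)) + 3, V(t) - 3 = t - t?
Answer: 846917830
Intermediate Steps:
V(t) = 3 (V(t) = 3 + (t - t) = 3 + 0 = 3)
h = -58 (h = (-64 + 3) + 3 = -61 + 3 = -58)
C(U, s) = -4 - 58*U
(33078 + C(y(-12, -13), 41))*(18830 + 6249) = (33078 + (-4 - 58*(-12)))*(18830 + 6249) = (33078 + (-4 + 696))*25079 = (33078 + 692)*25079 = 33770*25079 = 846917830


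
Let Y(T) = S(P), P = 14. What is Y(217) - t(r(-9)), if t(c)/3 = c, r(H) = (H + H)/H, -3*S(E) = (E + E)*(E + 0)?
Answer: -410/3 ≈ -136.67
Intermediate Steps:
S(E) = -2*E²/3 (S(E) = -(E + E)*(E + 0)/3 = -2*E*E/3 = -2*E²/3)
Y(T) = -392/3 (Y(T) = -⅔*14² = -⅔*196 = -392/3)
r(H) = 2 (r(H) = (2*H)/H = 2)
t(c) = 3*c
Y(217) - t(r(-9)) = -392/3 - 3*2 = -392/3 - 1*6 = -392/3 - 6 = -410/3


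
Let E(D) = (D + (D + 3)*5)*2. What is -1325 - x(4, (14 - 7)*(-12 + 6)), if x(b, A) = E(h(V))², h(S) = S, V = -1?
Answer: -1649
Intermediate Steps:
E(D) = 30 + 12*D (E(D) = (D + (3 + D)*5)*2 = (D + (15 + 5*D))*2 = (15 + 6*D)*2 = 30 + 12*D)
x(b, A) = 324 (x(b, A) = (30 + 12*(-1))² = (30 - 12)² = 18² = 324)
-1325 - x(4, (14 - 7)*(-12 + 6)) = -1325 - 1*324 = -1325 - 324 = -1649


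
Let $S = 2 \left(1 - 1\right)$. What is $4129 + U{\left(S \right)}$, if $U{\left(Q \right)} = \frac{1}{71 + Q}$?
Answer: $\frac{293160}{71} \approx 4129.0$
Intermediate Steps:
$S = 0$ ($S = 2 \cdot 0 = 0$)
$4129 + U{\left(S \right)} = 4129 + \frac{1}{71 + 0} = 4129 + \frac{1}{71} = \frac{293160}{71}$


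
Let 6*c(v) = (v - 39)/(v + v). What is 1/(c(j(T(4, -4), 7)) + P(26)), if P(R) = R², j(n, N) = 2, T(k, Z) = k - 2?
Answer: 24/16187 ≈ 0.0014827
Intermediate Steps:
T(k, Z) = -2 + k
c(v) = (-39 + v)/(12*v) (c(v) = ((v - 39)/(v + v))/6 = ((-39 + v)/((2*v)))/6 = ((-39 + v)*(1/(2*v)))/6 = ((-39 + v)/(2*v))/6 = (-39 + v)/(12*v))
1/(c(j(T(4, -4), 7)) + P(26)) = 1/((1/12)*(-39 + 2)/2 + 26²) = 1/((1/12)*(½)*(-37) + 676) = 1/(-37/24 + 676) = 1/(16187/24) = 24/16187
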